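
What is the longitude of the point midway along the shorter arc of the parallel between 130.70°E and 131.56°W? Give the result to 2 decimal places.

179.57°E

Signed shortest Δλ from +130.70° to -131.56° is +97.74°.
Midpoint longitude = +130.70° + (+97.74°)/2 = +130.70° + 48.87° = +179.57°.
(The naïve average (+130.70 + -131.56)/2 = -0.43° is on the wrong side of the globe.)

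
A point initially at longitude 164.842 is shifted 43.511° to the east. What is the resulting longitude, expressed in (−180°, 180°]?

-151.647°

Start at +164.842°; shift +43.511° → +208.353°.
+208.353° lies outside (−180°, 180°]; subtract 360° → -151.647°.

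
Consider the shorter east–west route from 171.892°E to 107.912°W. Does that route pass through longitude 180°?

Yes

Naïve |-107.912 − 171.892| = 279.804° > 180°, so the shorter arc goes the other way round — across 180°.
Signed shortest Δλ = ((-107.912 − 171.892 + 180) mod 360) − 180 = 80.196°.
Going east by 80.196° from +171.892° passes through 180° before reaching -107.912°.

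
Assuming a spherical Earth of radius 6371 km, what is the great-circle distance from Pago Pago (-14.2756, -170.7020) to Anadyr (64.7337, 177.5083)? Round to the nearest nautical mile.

4774 nmi

Δλ = 177.5083 − -170.7020 = 348.2103°; wrapped into (−180°, 180°]: -11.7897°.
Δφ = 64.7337 − -14.2756 = 79.0093°.
a = sin²(Δφ/2) + cos φ₁ · cos φ₂ · sin²(Δλ/2) = 0.409038.
c = 2·atan2(√a, √(1−a)) = 1.38785 rad → d = 6371·c ≈ 8842.02 km ≈ 4774.31 nmi.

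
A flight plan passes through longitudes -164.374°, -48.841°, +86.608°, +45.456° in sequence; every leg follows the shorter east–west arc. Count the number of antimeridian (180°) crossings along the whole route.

Leg 1: -164.374° → -48.841°, shortest Δλ = 115.533° (east) — does not cross 180°.
Leg 2: -48.841° → +86.608°, shortest Δλ = 135.449° (east) — does not cross 180°.
Leg 3: +86.608° → +45.456°, shortest Δλ = -41.152° (west) — does not cross 180°.
Total crossings: 0.

0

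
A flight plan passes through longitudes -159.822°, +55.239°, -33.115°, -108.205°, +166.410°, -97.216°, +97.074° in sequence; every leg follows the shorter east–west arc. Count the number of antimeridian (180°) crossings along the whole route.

4

Leg 1: -159.822° → +55.239°, shortest Δλ = -144.939° (west) — crosses 180°.
Leg 2: +55.239° → -33.115°, shortest Δλ = -88.354° (west) — does not cross 180°.
Leg 3: -33.115° → -108.205°, shortest Δλ = -75.09° (west) — does not cross 180°.
Leg 4: -108.205° → +166.410°, shortest Δλ = -85.385° (west) — crosses 180°.
Leg 5: +166.410° → -97.216°, shortest Δλ = 96.374° (east) — crosses 180°.
Leg 6: -97.216° → +97.074°, shortest Δλ = -165.71° (west) — crosses 180°.
Total crossings: 4.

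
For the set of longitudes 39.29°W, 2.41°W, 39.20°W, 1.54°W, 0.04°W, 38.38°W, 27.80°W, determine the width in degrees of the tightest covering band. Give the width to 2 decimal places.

39.25°

Sort the longitudes: -39.29°, -39.20°, -38.38°, -27.80°, -2.41°, -1.54°, -0.04°.
Eastward gaps between consecutive values (wrapping around): 0.09°, 0.82°, 10.58°, 25.39°, 0.87°, 1.50°, 320.75°.
Largest gap = 320.75° ⇒ minimal covering band is its complement: 360° − 320.75° = 39.25°.
Band runs from -39.29° eastward to -0.04°.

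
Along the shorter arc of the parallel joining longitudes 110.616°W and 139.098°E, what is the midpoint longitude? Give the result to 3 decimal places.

165.759°W

Signed shortest Δλ from -110.616° to +139.098° is -110.286°.
Midpoint longitude = -110.616° + (-110.286°)/2 = -110.616° − 55.143° = -165.759°.
(The naïve average (-110.616 + +139.098)/2 = 14.241° is on the wrong side of the globe.)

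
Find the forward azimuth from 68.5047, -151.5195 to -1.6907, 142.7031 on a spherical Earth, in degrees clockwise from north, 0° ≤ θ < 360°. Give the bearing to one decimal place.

246.7°

Δλ = 142.7031 − -151.5195 = 294.2226°; wrapped into (−180°, 180°]: -65.7774°.
θ = atan2( sin Δλ · cos φ₂ , cos φ₁ · sin φ₂ − sin φ₁ · cos φ₂ · cos Δλ )
  = atan2(-0.91156, -0.39239) = -113.290° → normalised to [0°, 360°): 246.710°.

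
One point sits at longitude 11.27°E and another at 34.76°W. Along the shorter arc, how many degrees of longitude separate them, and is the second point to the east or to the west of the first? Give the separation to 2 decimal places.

46.03° west

Raw difference: -34.76 − 11.27 = -46.03°.
Normalise into (−180°, 180°]: -46.03° stays -46.03°.
Negative ⇒ the second point lies to the west; separation 46.03°.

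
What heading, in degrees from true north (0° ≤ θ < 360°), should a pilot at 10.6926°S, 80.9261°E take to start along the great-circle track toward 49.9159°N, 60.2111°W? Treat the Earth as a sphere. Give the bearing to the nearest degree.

328°

Δλ = -60.2111 − 80.9261 = -141.1372°.
θ = atan2( sin Δλ · cos φ₂ , cos φ₁ · sin φ₂ − sin φ₁ · cos φ₂ · cos Δλ )
  = atan2(-0.40403, 0.65879) = -31.520° → normalised to [0°, 360°): 328.480°.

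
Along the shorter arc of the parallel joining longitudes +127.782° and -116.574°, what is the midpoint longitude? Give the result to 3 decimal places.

Signed shortest Δλ from +127.782° to -116.574° is +115.644°.
Midpoint longitude = +127.782° + (+115.644°)/2 = +127.782° + 57.822° = +185.604°.
Normalise into (−180°, 180°]: -174.396°.
(The naïve average (+127.782 + -116.574)/2 = 5.604° is on the wrong side of the globe.)

-174.396°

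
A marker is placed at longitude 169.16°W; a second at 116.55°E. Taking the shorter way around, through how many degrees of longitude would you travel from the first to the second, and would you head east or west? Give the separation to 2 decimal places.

74.29° west

Raw difference: 116.55 − -169.16 = 285.71°.
Normalise into (−180°, 180°]: 285.71° − 360° = -74.29°.
Negative ⇒ the second point lies to the west; separation 74.29°.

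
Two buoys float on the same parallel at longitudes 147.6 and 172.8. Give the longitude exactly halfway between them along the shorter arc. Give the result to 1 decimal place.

Signed shortest Δλ from +147.6° to +172.8° is +25.2°.
Midpoint longitude = +147.6° + (+25.2°)/2 = +147.6° + 12.6° = +160.2°.

+160.2°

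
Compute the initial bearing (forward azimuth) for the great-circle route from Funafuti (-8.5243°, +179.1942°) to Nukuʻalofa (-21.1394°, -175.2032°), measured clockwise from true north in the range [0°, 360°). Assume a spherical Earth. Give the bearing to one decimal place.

157.4°

Δλ = -175.2032 − 179.1942 = -354.3974°; wrapped into (−180°, 180°]: 5.6026°.
θ = atan2( sin Δλ · cos φ₂ , cos φ₁ · sin φ₂ − sin φ₁ · cos φ₂ · cos Δλ )
  = atan2(0.09106, -0.21906) = 157.429° → normalised to [0°, 360°): 157.429°.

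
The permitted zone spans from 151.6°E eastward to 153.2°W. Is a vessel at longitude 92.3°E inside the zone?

No

Band width going east from +151.6° to -153.2°: ((-153.2 − 151.6) mod 360) = 55.2°.
Offset of +92.3° east of the west edge: ((92.3 − 151.6) mod 360) = 300.7°.
300.7° > 55.2° ⇒ outside.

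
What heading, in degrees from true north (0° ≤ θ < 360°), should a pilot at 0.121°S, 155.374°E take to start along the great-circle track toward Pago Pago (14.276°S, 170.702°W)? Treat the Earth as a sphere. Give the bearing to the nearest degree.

Δλ = -170.702 − 155.374 = -326.076°; wrapped into (−180°, 180°]: 33.924°.
θ = atan2( sin Δλ · cos φ₂ , cos φ₁ · sin φ₂ − sin φ₁ · cos φ₂ · cos Δλ )
  = atan2(0.54086, -0.24489) = 114.360° → normalised to [0°, 360°): 114.360°.

114°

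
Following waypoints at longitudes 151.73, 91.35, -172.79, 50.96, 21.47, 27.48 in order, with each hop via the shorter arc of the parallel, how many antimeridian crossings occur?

Leg 1: +151.73° → +91.35°, shortest Δλ = -60.38° (west) — does not cross 180°.
Leg 2: +91.35° → -172.79°, shortest Δλ = 95.86° (east) — crosses 180°.
Leg 3: -172.79° → +50.96°, shortest Δλ = -136.25° (west) — crosses 180°.
Leg 4: +50.96° → +21.47°, shortest Δλ = -29.49° (west) — does not cross 180°.
Leg 5: +21.47° → +27.48°, shortest Δλ = 6.01° (east) — does not cross 180°.
Total crossings: 2.

2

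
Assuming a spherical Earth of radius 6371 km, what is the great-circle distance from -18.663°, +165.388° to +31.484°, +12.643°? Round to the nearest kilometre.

Δλ = 12.643 − 165.388 = -152.745°.
Δφ = 31.484 − -18.663 = 50.147°.
a = sin²(Δφ/2) + cos φ₁ · cos φ₂ · sin²(Δλ/2) = 0.942684.
c = 2·atan2(√a, √(1−a)) = 2.65808 rad → d = 6371·c ≈ 16934.63 km.

16935 km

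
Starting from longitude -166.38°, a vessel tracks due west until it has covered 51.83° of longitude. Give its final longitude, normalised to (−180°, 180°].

+141.79°

Start at -166.38°; shift −51.83° → -218.21°.
-218.21° lies outside (−180°, 180°]; add 360° → +141.79°.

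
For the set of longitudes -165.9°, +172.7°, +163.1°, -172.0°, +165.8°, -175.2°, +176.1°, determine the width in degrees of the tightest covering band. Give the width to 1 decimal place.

Sort the longitudes: -175.2°, -172.0°, -165.9°, +163.1°, +165.8°, +172.7°, +176.1°.
Eastward gaps between consecutive values (wrapping around): 3.2°, 6.1°, 329.0°, 2.7°, 6.9°, 3.4°, 8.7°.
Largest gap = 329.0° ⇒ minimal covering band is its complement: 360° − 329.0° = 31.0°.
Band runs from +163.1° eastward to -165.9°, crossing the antimeridian.

31.0°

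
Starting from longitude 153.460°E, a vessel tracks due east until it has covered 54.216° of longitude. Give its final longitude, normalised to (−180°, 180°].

Start at +153.460°; shift +54.216° → +207.676°.
+207.676° lies outside (−180°, 180°]; subtract 360° → -152.324°.

152.324°W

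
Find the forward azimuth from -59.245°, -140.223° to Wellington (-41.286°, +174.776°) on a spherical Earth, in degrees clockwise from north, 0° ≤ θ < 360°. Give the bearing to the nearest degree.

283°

Δλ = 174.776 − -140.223 = 314.999°; wrapped into (−180°, 180°]: -45.001°.
θ = atan2( sin Δλ · cos φ₂ , cos φ₁ · sin φ₂ − sin φ₁ · cos φ₂ · cos Δλ )
  = atan2(-0.53135, 0.11919) = -77.357° → normalised to [0°, 360°): 282.643°.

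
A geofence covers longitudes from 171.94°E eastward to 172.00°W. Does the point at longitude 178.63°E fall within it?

Band width going east from +171.94° to -172.00°: ((-172.00 − 171.94) mod 360) = 16.06°.
Offset of +178.63° east of the west edge: ((178.63 − 171.94) mod 360) = 6.69°.
6.69° ≤ 16.06° ⇒ inside.

Yes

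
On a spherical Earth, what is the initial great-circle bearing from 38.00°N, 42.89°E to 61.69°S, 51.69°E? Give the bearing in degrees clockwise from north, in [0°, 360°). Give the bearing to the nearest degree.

176°

Δλ = 51.69 − 42.89 = 8.80°.
θ = atan2( sin Δλ · cos φ₂ , cos φ₁ · sin φ₂ − sin φ₁ · cos φ₂ · cos Δλ )
  = atan2(0.07255, -0.98230) = 175.776° → normalised to [0°, 360°): 175.776°.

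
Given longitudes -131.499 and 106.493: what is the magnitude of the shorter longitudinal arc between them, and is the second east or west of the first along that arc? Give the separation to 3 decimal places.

122.008° west

Raw difference: 106.493 − -131.499 = 237.992°.
Normalise into (−180°, 180°]: 237.992° − 360° = -122.008°.
Negative ⇒ the second point lies to the west; separation 122.008°.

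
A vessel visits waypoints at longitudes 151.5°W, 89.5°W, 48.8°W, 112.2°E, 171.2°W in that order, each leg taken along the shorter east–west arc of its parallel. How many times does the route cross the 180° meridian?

Leg 1: -151.5° → -89.5°, shortest Δλ = 62.0° (east) — does not cross 180°.
Leg 2: -89.5° → -48.8°, shortest Δλ = 40.7° (east) — does not cross 180°.
Leg 3: -48.8° → +112.2°, shortest Δλ = 161.0° (east) — does not cross 180°.
Leg 4: +112.2° → -171.2°, shortest Δλ = 76.6° (east) — crosses 180°.
Total crossings: 1.

1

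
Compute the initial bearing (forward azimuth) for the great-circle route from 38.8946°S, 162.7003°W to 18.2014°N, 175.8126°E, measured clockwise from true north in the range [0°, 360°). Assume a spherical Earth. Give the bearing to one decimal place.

Δλ = 175.8126 − -162.7003 = 338.5129°; wrapped into (−180°, 180°]: -21.4871°.
θ = atan2( sin Δλ · cos φ₂ , cos φ₁ · sin φ₂ − sin φ₁ · cos φ₂ · cos Δλ )
  = atan2(-0.34796, 0.79813) = -23.556° → normalised to [0°, 360°): 336.444°.

336.4°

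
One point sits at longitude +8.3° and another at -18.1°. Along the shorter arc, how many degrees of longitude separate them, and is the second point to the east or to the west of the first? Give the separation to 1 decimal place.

26.4° west

Raw difference: -18.1 − 8.3 = -26.4°.
Normalise into (−180°, 180°]: -26.4° stays -26.4°.
Negative ⇒ the second point lies to the west; separation 26.4°.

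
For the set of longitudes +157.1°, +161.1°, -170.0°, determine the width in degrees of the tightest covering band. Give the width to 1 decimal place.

32.9°

Sort the longitudes: -170.0°, +157.1°, +161.1°.
Eastward gaps between consecutive values (wrapping around): 327.1°, 4.0°, 28.9°.
Largest gap = 327.1° ⇒ minimal covering band is its complement: 360° − 327.1° = 32.9°.
Band runs from +157.1° eastward to -170.0°, crossing the antimeridian.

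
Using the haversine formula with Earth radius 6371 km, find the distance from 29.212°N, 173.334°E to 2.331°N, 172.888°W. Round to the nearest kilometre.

Δλ = -172.888 − 173.334 = -346.222°; wrapped into (−180°, 180°]: 13.778°.
Δφ = 2.331 − 29.212 = -26.881°.
a = sin²(Δφ/2) + cos φ₁ · cos φ₂ · sin²(Δλ/2) = 0.066573.
c = 2·atan2(√a, √(1−a)) = 0.52194 rad → d = 6371·c ≈ 3325.28 km.

3325 km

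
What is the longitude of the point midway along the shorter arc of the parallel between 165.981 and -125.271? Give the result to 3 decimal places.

Signed shortest Δλ from +165.981° to -125.271° is +68.748°.
Midpoint longitude = +165.981° + (+68.748°)/2 = +165.981° + 34.374° = +200.355°.
Normalise into (−180°, 180°]: -159.645°.
(The naïve average (+165.981 + -125.271)/2 = 20.355° is on the wrong side of the globe.)

-159.645°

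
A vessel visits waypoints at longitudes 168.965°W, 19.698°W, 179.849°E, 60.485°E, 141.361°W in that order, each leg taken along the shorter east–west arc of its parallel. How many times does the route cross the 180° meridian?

Leg 1: -168.965° → -19.698°, shortest Δλ = 149.267° (east) — does not cross 180°.
Leg 2: -19.698° → +179.849°, shortest Δλ = -160.453° (west) — crosses 180°.
Leg 3: +179.849° → +60.485°, shortest Δλ = -119.364° (west) — does not cross 180°.
Leg 4: +60.485° → -141.361°, shortest Δλ = 158.154° (east) — crosses 180°.
Total crossings: 2.

2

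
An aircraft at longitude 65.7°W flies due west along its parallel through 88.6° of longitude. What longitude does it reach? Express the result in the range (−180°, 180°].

Start at -65.7°; shift −88.6° → -154.3°.
-154.3° already lies in (−180°, 180°].

154.3°W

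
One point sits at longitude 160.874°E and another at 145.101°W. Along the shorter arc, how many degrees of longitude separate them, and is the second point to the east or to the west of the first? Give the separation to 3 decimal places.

Raw difference: -145.101 − 160.874 = -305.975°.
Normalise into (−180°, 180°]: -305.975° + 360° = 54.025°.
Positive ⇒ the second point lies to the east; separation 54.025°.

54.025° east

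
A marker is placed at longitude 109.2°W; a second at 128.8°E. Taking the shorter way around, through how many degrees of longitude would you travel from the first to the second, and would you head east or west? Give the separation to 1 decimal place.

Raw difference: 128.8 − -109.2 = 238.0°.
Normalise into (−180°, 180°]: 238.0° − 360° = -122.0°.
Negative ⇒ the second point lies to the west; separation 122.0°.

122.0° west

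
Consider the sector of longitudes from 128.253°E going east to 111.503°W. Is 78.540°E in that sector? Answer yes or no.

No

Band width going east from +128.253° to -111.503°: ((-111.503 − 128.253) mod 360) = 120.244°.
Offset of +78.540° east of the west edge: ((78.540 − 128.253) mod 360) = 310.287°.
310.287° > 120.244° ⇒ outside.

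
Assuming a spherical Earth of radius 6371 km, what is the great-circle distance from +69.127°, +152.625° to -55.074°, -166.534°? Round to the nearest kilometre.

Δλ = -166.534 − 152.625 = -319.159°; wrapped into (−180°, 180°]: 40.841°.
Δφ = -55.074 − 69.127 = -124.201°.
a = sin²(Δφ/2) + cos φ₁ · cos φ₂ · sin²(Δλ/2) = 0.805882.
c = 2·atan2(√a, √(1−a)) = 2.22908 rad → d = 6371·c ≈ 14201.49 km.

14201 km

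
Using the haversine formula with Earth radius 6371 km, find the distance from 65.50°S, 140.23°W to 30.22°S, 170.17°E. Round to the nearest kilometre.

Δλ = 170.17 − -140.23 = 310.40°; wrapped into (−180°, 180°]: -49.60°.
Δφ = -30.22 − -65.50 = 35.28°.
a = sin²(Δφ/2) + cos φ₁ · cos φ₂ · sin²(Δλ/2) = 0.154876.
c = 2·atan2(√a, √(1−a)) = 0.80896 rad → d = 6371·c ≈ 5153.91 km.

5154 km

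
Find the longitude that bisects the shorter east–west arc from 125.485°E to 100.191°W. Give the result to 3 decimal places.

167.353°W

Signed shortest Δλ from +125.485° to -100.191° is +134.324°.
Midpoint longitude = +125.485° + (+134.324°)/2 = +125.485° + 67.162° = +192.647°.
Normalise into (−180°, 180°]: -167.353°.
(The naïve average (+125.485 + -100.191)/2 = 12.647° is on the wrong side of the globe.)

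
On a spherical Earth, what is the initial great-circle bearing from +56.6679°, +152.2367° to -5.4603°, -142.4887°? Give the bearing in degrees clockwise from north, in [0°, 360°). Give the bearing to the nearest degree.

114°

Δλ = -142.4887 − 152.2367 = -294.7254°; wrapped into (−180°, 180°]: 65.2746°.
θ = atan2( sin Δλ · cos φ₂ , cos φ₁ · sin φ₂ − sin φ₁ · cos φ₂ · cos Δλ )
  = atan2(0.90420, -0.40017) = 113.872° → normalised to [0°, 360°): 113.872°.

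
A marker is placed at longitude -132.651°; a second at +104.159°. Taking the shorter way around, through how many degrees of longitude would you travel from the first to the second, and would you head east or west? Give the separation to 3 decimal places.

Raw difference: 104.159 − -132.651 = 236.81°.
Normalise into (−180°, 180°]: 236.81° − 360° = -123.19°.
Negative ⇒ the second point lies to the west; separation 123.190°.

123.190° west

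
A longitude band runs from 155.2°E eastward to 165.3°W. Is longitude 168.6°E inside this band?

Yes

Band width going east from +155.2° to -165.3°: ((-165.3 − 155.2) mod 360) = 39.5°.
Offset of +168.6° east of the west edge: ((168.6 − 155.2) mod 360) = 13.4°.
13.4° ≤ 39.5° ⇒ inside.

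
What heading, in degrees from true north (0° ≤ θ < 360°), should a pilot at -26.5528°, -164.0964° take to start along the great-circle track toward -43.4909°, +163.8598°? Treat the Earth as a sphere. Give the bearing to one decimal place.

Δλ = 163.8598 − -164.0964 = 327.9562°; wrapped into (−180°, 180°]: -32.0438°.
θ = atan2( sin Δλ · cos φ₂ , cos φ₁ · sin φ₂ − sin φ₁ · cos φ₂ · cos Δλ )
  = atan2(-0.38492, -0.34075) = -131.517° → normalised to [0°, 360°): 228.483°.

228.5°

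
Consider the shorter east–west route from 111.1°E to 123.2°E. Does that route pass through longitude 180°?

No

Signed shortest Δλ = ((123.2 − 111.1 + 180) mod 360) − 180 = 12.1°.
Going east by 12.1° from +111.1° reaches +123.2° without touching 180°.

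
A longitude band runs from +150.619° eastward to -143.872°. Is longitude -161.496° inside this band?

Yes

Band width going east from +150.619° to -143.872°: ((-143.872 − 150.619) mod 360) = 65.509°.
Offset of -161.496° east of the west edge: ((-161.496 − 150.619) mod 360) = 47.885°.
47.885° ≤ 65.509° ⇒ inside.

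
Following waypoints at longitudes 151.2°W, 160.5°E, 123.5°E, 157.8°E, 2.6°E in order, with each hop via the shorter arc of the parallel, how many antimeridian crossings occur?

Leg 1: -151.2° → +160.5°, shortest Δλ = -48.3° (west) — crosses 180°.
Leg 2: +160.5° → +123.5°, shortest Δλ = -37.0° (west) — does not cross 180°.
Leg 3: +123.5° → +157.8°, shortest Δλ = 34.3° (east) — does not cross 180°.
Leg 4: +157.8° → +2.6°, shortest Δλ = -155.2° (west) — does not cross 180°.
Total crossings: 1.

1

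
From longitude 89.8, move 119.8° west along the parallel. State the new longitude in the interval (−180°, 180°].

Start at +89.8°; shift −119.8° → -30.0°.
-30.0° already lies in (−180°, 180°].

-30.0°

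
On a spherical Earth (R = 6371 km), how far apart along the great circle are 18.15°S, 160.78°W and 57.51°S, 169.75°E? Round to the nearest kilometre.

Δλ = 169.75 − -160.78 = 330.53°; wrapped into (−180°, 180°]: -29.47°.
Δφ = -57.51 − -18.15 = -39.36°.
a = sin²(Δφ/2) + cos φ₁ · cos φ₂ · sin²(Δλ/2) = 0.146433.
c = 2·atan2(√a, √(1−a)) = 0.78536 rad → d = 6371·c ≈ 5003.52 km.

5004 km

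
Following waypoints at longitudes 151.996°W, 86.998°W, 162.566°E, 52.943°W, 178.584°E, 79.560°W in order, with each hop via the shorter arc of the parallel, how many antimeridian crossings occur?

4

Leg 1: -151.996° → -86.998°, shortest Δλ = 64.998° (east) — does not cross 180°.
Leg 2: -86.998° → +162.566°, shortest Δλ = -110.436° (west) — crosses 180°.
Leg 3: +162.566° → -52.943°, shortest Δλ = 144.491° (east) — crosses 180°.
Leg 4: -52.943° → +178.584°, shortest Δλ = -128.473° (west) — crosses 180°.
Leg 5: +178.584° → -79.560°, shortest Δλ = 101.856° (east) — crosses 180°.
Total crossings: 4.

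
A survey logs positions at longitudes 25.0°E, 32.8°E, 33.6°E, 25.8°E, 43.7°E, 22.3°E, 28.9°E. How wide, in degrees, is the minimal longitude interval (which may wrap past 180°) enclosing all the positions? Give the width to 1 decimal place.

21.4°

Sort the longitudes: +22.3°, +25.0°, +25.8°, +28.9°, +32.8°, +33.6°, +43.7°.
Eastward gaps between consecutive values (wrapping around): 2.7°, 0.8°, 3.1°, 3.9°, 0.8°, 10.1°, 338.6°.
Largest gap = 338.6° ⇒ minimal covering band is its complement: 360° − 338.6° = 21.4°.
Band runs from +22.3° eastward to +43.7°.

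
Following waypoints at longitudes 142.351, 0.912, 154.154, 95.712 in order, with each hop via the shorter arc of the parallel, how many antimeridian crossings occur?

Leg 1: +142.351° → +0.912°, shortest Δλ = -141.439° (west) — does not cross 180°.
Leg 2: +0.912° → +154.154°, shortest Δλ = 153.242° (east) — does not cross 180°.
Leg 3: +154.154° → +95.712°, shortest Δλ = -58.442° (west) — does not cross 180°.
Total crossings: 0.

0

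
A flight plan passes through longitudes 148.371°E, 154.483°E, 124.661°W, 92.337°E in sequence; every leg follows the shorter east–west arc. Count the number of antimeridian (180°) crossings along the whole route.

2

Leg 1: +148.371° → +154.483°, shortest Δλ = 6.112° (east) — does not cross 180°.
Leg 2: +154.483° → -124.661°, shortest Δλ = 80.856° (east) — crosses 180°.
Leg 3: -124.661° → +92.337°, shortest Δλ = -143.002° (west) — crosses 180°.
Total crossings: 2.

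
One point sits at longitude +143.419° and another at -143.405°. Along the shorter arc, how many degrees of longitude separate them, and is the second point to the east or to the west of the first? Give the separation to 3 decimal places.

Raw difference: -143.405 − 143.419 = -286.824°.
Normalise into (−180°, 180°]: -286.824° + 360° = 73.176°.
Positive ⇒ the second point lies to the east; separation 73.176°.

73.176° east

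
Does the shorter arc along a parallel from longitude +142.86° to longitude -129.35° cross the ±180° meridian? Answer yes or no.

Naïve |-129.35 − 142.86| = 272.21° > 180°, so the shorter arc goes the other way round — across 180°.
Signed shortest Δλ = ((-129.35 − 142.86 + 180) mod 360) − 180 = 87.79°.
Going east by 87.79° from +142.86° passes through 180° before reaching -129.35°.

Yes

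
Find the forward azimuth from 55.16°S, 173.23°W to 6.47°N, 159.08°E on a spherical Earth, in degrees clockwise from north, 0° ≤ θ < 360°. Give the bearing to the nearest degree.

330°

Δλ = 159.08 − -173.23 = 332.31°; wrapped into (−180°, 180°]: -27.69°.
θ = atan2( sin Δλ · cos φ₂ , cos φ₁ · sin φ₂ − sin φ₁ · cos φ₂ · cos Δλ )
  = atan2(-0.46173, 0.78650) = -30.416° → normalised to [0°, 360°): 329.584°.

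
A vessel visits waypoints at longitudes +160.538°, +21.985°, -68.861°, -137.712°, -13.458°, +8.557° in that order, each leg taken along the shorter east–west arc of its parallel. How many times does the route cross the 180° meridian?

0

Leg 1: +160.538° → +21.985°, shortest Δλ = -138.553° (west) — does not cross 180°.
Leg 2: +21.985° → -68.861°, shortest Δλ = -90.846° (west) — does not cross 180°.
Leg 3: -68.861° → -137.712°, shortest Δλ = -68.851° (west) — does not cross 180°.
Leg 4: -137.712° → -13.458°, shortest Δλ = 124.254° (east) — does not cross 180°.
Leg 5: -13.458° → +8.557°, shortest Δλ = 22.015° (east) — does not cross 180°.
Total crossings: 0.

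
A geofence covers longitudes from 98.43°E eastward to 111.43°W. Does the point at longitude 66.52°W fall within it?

No

Band width going east from +98.43° to -111.43°: ((-111.43 − 98.43) mod 360) = 150.14°.
Offset of -66.52° east of the west edge: ((-66.52 − 98.43) mod 360) = 195.05°.
195.05° > 150.14° ⇒ outside.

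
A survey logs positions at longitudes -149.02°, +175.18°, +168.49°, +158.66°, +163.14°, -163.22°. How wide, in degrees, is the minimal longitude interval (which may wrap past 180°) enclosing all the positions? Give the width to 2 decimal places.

Sort the longitudes: -163.22°, -149.02°, +158.66°, +163.14°, +168.49°, +175.18°.
Eastward gaps between consecutive values (wrapping around): 14.20°, 307.68°, 4.48°, 5.35°, 6.69°, 21.60°.
Largest gap = 307.68° ⇒ minimal covering band is its complement: 360° − 307.68° = 52.32°.
Band runs from +158.66° eastward to -149.02°, crossing the antimeridian.

52.32°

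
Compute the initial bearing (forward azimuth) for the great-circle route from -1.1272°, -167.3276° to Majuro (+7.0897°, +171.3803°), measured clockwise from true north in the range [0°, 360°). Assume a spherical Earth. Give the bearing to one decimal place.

Δλ = 171.3803 − -167.3276 = 338.7079°; wrapped into (−180°, 180°]: -21.2921°.
θ = atan2( sin Δλ · cos φ₂ , cos φ₁ · sin φ₂ − sin φ₁ · cos φ₂ · cos Δλ )
  = atan2(-0.36035, 0.14159) = -68.549° → normalised to [0°, 360°): 291.451°.

291.5°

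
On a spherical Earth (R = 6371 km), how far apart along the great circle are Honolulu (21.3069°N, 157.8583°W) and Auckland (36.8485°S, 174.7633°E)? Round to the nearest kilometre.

7076 km

Δλ = 174.7633 − -157.8583 = 332.6216°; wrapped into (−180°, 180°]: -27.3784°.
Δφ = -36.8485 − 21.3069 = -58.1554°.
a = sin²(Δφ/2) + cos φ₁ · cos φ₂ · sin²(Δλ/2) = 0.277945.
c = 2·atan2(√a, √(1−a)) = 1.11062 rad → d = 6371·c ≈ 7075.73 km.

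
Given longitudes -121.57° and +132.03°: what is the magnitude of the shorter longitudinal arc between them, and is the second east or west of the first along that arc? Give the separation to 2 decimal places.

Raw difference: 132.03 − -121.57 = 253.6°.
Normalise into (−180°, 180°]: 253.6° − 360° = -106.4°.
Negative ⇒ the second point lies to the west; separation 106.40°.

106.40° west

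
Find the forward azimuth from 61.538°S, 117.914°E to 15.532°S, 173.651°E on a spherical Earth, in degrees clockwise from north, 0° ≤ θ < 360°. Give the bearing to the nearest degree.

Δλ = 173.651 − 117.914 = 55.737°.
θ = atan2( sin Δλ · cos φ₂ , cos φ₁ · sin φ₂ − sin φ₁ · cos φ₂ · cos Δλ )
  = atan2(0.79628, 0.34925) = 66.317° → normalised to [0°, 360°): 66.317°.

66°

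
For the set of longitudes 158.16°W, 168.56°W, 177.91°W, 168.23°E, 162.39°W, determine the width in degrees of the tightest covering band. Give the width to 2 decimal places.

Sort the longitudes: -177.91°, -168.56°, -162.39°, -158.16°, +168.23°.
Eastward gaps between consecutive values (wrapping around): 9.35°, 6.17°, 4.23°, 326.39°, 13.86°.
Largest gap = 326.39° ⇒ minimal covering band is its complement: 360° − 326.39° = 33.61°.
Band runs from +168.23° eastward to -158.16°, crossing the antimeridian.

33.61°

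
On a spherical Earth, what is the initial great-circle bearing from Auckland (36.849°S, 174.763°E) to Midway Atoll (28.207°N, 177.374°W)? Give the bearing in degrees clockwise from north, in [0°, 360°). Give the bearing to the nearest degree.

8°

Δλ = -177.374 − 174.763 = -352.137°; wrapped into (−180°, 180°]: 7.863°.
θ = atan2( sin Δλ · cos φ₂ , cos φ₁ · sin φ₂ − sin φ₁ · cos φ₂ · cos Δλ )
  = atan2(0.12056, 0.90175) = 7.615° → normalised to [0°, 360°): 7.615°.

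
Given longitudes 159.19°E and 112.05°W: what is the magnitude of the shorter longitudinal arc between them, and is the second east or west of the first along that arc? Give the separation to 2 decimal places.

88.76° east

Raw difference: -112.05 − 159.19 = -271.24°.
Normalise into (−180°, 180°]: -271.24° + 360° = 88.76°.
Positive ⇒ the second point lies to the east; separation 88.76°.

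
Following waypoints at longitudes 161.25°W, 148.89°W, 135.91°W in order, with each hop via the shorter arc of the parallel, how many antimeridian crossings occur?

0

Leg 1: -161.25° → -148.89°, shortest Δλ = 12.36° (east) — does not cross 180°.
Leg 2: -148.89° → -135.91°, shortest Δλ = 12.98° (east) — does not cross 180°.
Total crossings: 0.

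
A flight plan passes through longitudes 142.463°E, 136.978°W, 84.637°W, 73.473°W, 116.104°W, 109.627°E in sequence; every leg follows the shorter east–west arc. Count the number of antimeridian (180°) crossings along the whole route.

Leg 1: +142.463° → -136.978°, shortest Δλ = 80.559° (east) — crosses 180°.
Leg 2: -136.978° → -84.637°, shortest Δλ = 52.341° (east) — does not cross 180°.
Leg 3: -84.637° → -73.473°, shortest Δλ = 11.164° (east) — does not cross 180°.
Leg 4: -73.473° → -116.104°, shortest Δλ = -42.631° (west) — does not cross 180°.
Leg 5: -116.104° → +109.627°, shortest Δλ = -134.269° (west) — crosses 180°.
Total crossings: 2.

2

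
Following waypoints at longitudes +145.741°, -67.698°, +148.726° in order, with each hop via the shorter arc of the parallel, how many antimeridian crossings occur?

2

Leg 1: +145.741° → -67.698°, shortest Δλ = 146.561° (east) — crosses 180°.
Leg 2: -67.698° → +148.726°, shortest Δλ = -143.576° (west) — crosses 180°.
Total crossings: 2.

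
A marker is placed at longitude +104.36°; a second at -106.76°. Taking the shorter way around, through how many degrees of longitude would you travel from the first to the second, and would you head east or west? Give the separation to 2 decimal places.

148.88° east

Raw difference: -106.76 − 104.36 = -211.12°.
Normalise into (−180°, 180°]: -211.12° + 360° = 148.88°.
Positive ⇒ the second point lies to the east; separation 148.88°.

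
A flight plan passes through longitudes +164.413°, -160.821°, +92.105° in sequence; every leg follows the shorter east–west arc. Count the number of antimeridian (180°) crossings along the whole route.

2

Leg 1: +164.413° → -160.821°, shortest Δλ = 34.766° (east) — crosses 180°.
Leg 2: -160.821° → +92.105°, shortest Δλ = -107.074° (west) — crosses 180°.
Total crossings: 2.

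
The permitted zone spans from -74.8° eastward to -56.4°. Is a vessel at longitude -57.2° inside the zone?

Band width going east from -74.8° to -56.4°: ((-56.4 − -74.8) mod 360) = 18.4°.
Offset of -57.2° east of the west edge: ((-57.2 − -74.8) mod 360) = 17.6°.
17.6° ≤ 18.4° ⇒ inside.

Yes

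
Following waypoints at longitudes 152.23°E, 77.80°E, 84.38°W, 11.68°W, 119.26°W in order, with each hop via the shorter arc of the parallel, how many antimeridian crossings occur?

0

Leg 1: +152.23° → +77.80°, shortest Δλ = -74.43° (west) — does not cross 180°.
Leg 2: +77.80° → -84.38°, shortest Δλ = -162.18° (west) — does not cross 180°.
Leg 3: -84.38° → -11.68°, shortest Δλ = 72.7° (east) — does not cross 180°.
Leg 4: -11.68° → -119.26°, shortest Δλ = -107.58° (west) — does not cross 180°.
Total crossings: 0.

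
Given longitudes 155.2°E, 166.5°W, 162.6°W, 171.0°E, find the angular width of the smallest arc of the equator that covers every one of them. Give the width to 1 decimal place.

Sort the longitudes: -166.5°, -162.6°, +155.2°, +171.0°.
Eastward gaps between consecutive values (wrapping around): 3.9°, 317.8°, 15.8°, 22.5°.
Largest gap = 317.8° ⇒ minimal covering band is its complement: 360° − 317.8° = 42.2°.
Band runs from +155.2° eastward to -162.6°, crossing the antimeridian.

42.2°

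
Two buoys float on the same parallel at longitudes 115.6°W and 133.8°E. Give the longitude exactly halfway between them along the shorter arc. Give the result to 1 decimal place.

Signed shortest Δλ from -115.6° to +133.8° is -110.6°.
Midpoint longitude = -115.6° + (-110.6°)/2 = -115.6° − 55.3° = -170.9°.
(The naïve average (-115.6 + +133.8)/2 = 9.1° is on the wrong side of the globe.)

170.9°W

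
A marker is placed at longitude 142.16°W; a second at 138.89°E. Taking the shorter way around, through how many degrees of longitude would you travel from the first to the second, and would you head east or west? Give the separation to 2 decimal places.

Raw difference: 138.89 − -142.16 = 281.05°.
Normalise into (−180°, 180°]: 281.05° − 360° = -78.95°.
Negative ⇒ the second point lies to the west; separation 78.95°.

78.95° west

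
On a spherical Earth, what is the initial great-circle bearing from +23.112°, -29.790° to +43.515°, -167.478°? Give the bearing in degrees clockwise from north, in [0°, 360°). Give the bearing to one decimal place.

329.9°

Δλ = -167.478 − -29.790 = -137.688°.
θ = atan2( sin Δλ · cos φ₂ , cos φ₁ · sin φ₂ − sin φ₁ · cos φ₂ · cos Δλ )
  = atan2(-0.48818, 0.84378) = -30.052° → normalised to [0°, 360°): 329.948°.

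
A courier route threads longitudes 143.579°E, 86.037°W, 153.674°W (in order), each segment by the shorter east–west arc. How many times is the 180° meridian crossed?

Leg 1: +143.579° → -86.037°, shortest Δλ = 130.384° (east) — crosses 180°.
Leg 2: -86.037° → -153.674°, shortest Δλ = -67.637° (west) — does not cross 180°.
Total crossings: 1.

1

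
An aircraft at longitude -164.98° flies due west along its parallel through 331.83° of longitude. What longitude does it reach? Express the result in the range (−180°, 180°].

-136.81°

Start at -164.98°; shift −331.83° → -496.81°.
-496.81° lies outside (−180°, 180°]; add 360° → -136.81°.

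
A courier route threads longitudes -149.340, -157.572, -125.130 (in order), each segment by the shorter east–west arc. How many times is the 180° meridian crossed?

0

Leg 1: -149.340° → -157.572°, shortest Δλ = -8.232° (west) — does not cross 180°.
Leg 2: -157.572° → -125.130°, shortest Δλ = 32.442° (east) — does not cross 180°.
Total crossings: 0.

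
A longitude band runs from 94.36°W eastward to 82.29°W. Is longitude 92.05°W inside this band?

Yes

Band width going east from -94.36° to -82.29°: ((-82.29 − -94.36) mod 360) = 12.07°.
Offset of -92.05° east of the west edge: ((-92.05 − -94.36) mod 360) = 2.31°.
2.31° ≤ 12.07° ⇒ inside.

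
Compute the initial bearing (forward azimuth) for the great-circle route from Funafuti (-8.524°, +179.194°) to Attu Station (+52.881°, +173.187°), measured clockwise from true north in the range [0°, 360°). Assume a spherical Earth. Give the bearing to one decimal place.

355.9°

Δλ = 173.187 − 179.194 = -6.007°.
θ = atan2( sin Δλ · cos φ₂ , cos φ₁ · sin φ₂ − sin φ₁ · cos φ₂ · cos Δλ )
  = atan2(-0.06315, 0.87753) = -4.116° → normalised to [0°, 360°): 355.884°.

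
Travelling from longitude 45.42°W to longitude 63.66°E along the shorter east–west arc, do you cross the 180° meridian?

No

Signed shortest Δλ = ((63.66 − -45.42 + 180) mod 360) − 180 = 109.08°.
Going east by 109.08° from -45.42° reaches +63.66° without touching 180°.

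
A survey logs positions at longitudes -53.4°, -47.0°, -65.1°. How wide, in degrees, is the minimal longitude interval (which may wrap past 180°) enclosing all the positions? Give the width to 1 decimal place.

18.1°

Sort the longitudes: -65.1°, -53.4°, -47.0°.
Eastward gaps between consecutive values (wrapping around): 11.7°, 6.4°, 341.9°.
Largest gap = 341.9° ⇒ minimal covering band is its complement: 360° − 341.9° = 18.1°.
Band runs from -65.1° eastward to -47.0°.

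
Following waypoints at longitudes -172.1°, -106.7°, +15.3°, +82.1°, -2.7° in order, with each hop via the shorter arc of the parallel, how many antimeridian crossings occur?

0

Leg 1: -172.1° → -106.7°, shortest Δλ = 65.4° (east) — does not cross 180°.
Leg 2: -106.7° → +15.3°, shortest Δλ = 122.0° (east) — does not cross 180°.
Leg 3: +15.3° → +82.1°, shortest Δλ = 66.8° (east) — does not cross 180°.
Leg 4: +82.1° → -2.7°, shortest Δλ = -84.8° (west) — does not cross 180°.
Total crossings: 0.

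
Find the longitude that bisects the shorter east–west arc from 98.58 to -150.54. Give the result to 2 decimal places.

Signed shortest Δλ from +98.58° to -150.54° is +110.88°.
Midpoint longitude = +98.58° + (+110.88°)/2 = +98.58° + 55.44° = +154.02°.
(The naïve average (+98.58 + -150.54)/2 = -25.98° is on the wrong side of the globe.)

+154.02°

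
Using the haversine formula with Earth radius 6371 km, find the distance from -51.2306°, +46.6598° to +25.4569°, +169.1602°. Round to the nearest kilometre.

Δλ = 169.1602 − 46.6598 = 122.5004°.
Δφ = 25.4569 − -51.2306 = 76.6875°.
a = sin²(Δφ/2) + cos φ₁ · cos φ₂ · sin²(Δλ/2) = 0.819458.
c = 2·atan2(√a, √(1−a)) = 2.26388 rad → d = 6371·c ≈ 14423.20 km.

14423 km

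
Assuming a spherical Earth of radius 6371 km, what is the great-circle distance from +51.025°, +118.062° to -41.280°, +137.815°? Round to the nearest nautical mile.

Δλ = 137.815 − 118.062 = 19.753°.
Δφ = -41.280 − 51.025 = -92.305°.
a = sin²(Δφ/2) + cos φ₁ · cos φ₂ · sin²(Δλ/2) = 0.534016.
c = 2·atan2(√a, √(1−a)) = 1.63888 rad → d = 6371·c ≈ 10441.31 km ≈ 5637.86 nmi.

5638 nmi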